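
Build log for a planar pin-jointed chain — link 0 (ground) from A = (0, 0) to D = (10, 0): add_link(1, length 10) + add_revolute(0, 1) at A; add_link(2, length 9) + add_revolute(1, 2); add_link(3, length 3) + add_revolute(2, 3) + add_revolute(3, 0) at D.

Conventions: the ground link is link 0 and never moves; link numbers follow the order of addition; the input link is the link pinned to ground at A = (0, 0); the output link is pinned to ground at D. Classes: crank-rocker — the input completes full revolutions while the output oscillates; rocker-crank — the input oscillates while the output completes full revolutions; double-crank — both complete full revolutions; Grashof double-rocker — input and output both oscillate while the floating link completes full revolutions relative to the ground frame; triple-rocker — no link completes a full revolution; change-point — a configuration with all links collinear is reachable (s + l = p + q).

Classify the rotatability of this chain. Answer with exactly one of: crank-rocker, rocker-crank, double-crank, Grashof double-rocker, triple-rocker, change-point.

lengths: ground=10, input=10, coupler=9, output=3
sorted: s=3 (shortest), l=10 (longest), p+q=19
s + l = 13 vs p + q = 19
s + l < p + q (Grashof) with shortest = output link → rocker-crank

rocker-crank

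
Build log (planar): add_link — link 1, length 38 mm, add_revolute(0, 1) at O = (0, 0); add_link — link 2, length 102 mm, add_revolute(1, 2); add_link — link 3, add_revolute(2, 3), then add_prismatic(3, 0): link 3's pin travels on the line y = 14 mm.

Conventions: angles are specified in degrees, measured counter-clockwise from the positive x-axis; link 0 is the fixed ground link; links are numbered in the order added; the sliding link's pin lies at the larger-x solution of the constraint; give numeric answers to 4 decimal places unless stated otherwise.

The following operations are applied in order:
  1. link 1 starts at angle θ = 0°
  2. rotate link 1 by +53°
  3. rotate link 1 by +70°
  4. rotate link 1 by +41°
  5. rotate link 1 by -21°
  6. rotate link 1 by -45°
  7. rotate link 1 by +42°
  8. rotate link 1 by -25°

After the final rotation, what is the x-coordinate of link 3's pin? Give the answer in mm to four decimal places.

geometry: r = 38 mm, L = 102 mm, e = 14 mm; θ starts at 0°
rotate link 1 by +53°: θ ← 0° +53° = 53°
rotate link 1 by +70°: θ ← 53° +70° = 123°
rotate link 1 by +41°: θ ← 123° +41° = 164°
rotate link 1 by -21°: θ ← 164° -21° = 143°
rotate link 1 by -45°: θ ← 143° -45° = 98°
rotate link 1 by +42°: θ ← 98° +42° = 140°
rotate link 1 by -25°: θ ← 140° -25° = 115°
crank pin P = (r cos θ, r sin θ) = (-16.059494, 34.439696)
h = r sin θ − e = 34.439696 − 14 = 20.439696
x = r cos θ + √(L² − h²) = -16.059494 + 99.931070 = 83.871576

83.8716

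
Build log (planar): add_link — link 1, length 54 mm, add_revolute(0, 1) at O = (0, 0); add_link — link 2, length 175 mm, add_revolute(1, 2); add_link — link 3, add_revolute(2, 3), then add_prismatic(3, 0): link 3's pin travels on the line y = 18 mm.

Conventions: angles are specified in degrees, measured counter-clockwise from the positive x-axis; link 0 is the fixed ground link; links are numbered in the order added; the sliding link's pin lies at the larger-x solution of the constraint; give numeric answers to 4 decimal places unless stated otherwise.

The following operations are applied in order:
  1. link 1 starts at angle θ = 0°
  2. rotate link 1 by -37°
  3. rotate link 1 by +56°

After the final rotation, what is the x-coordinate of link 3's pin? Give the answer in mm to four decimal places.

geometry: r = 54 mm, L = 175 mm, e = 18 mm; θ starts at 0°
rotate link 1 by -37°: θ ← 0° -37° = -37°
rotate link 1 by +56°: θ ← -37° +56° = 19°
crank pin P = (r cos θ, r sin θ) = (51.058003, 17.580680)
h = r sin θ − e = 17.580680 − 18 = -0.419320
x = r cos θ + √(L² − h²) = 51.058003 + 174.999498 = 226.057501

226.0575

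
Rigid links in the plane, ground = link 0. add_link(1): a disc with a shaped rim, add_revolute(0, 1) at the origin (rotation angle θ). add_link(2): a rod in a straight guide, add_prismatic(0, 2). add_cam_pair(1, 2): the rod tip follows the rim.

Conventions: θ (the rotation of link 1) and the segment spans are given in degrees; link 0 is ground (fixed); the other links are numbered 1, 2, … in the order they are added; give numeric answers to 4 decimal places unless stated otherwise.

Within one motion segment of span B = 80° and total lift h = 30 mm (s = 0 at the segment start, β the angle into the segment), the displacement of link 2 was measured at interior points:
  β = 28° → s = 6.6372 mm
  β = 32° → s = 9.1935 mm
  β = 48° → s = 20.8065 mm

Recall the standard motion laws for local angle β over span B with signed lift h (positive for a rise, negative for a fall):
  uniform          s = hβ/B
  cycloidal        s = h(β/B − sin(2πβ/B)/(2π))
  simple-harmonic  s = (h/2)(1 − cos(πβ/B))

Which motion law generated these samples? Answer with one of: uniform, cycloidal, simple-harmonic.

candidates at β/B = r: uniform s = h·r (linear in β); cycloidal s = h·(r − sin(2πr)/(2π)); simple-harmonic s = (h/2)(1 − cos(πr))
β=28°: printed 6.6372 | uniform 10.5000, cycloidal 6.6372, simple-harmonic 8.1901
β=32°: printed 9.1935 | uniform 12.0000, cycloidal 9.1935, simple-harmonic 10.3647
β=48°: printed 20.8065 | uniform 18.0000, cycloidal 20.8065, simple-harmonic 19.6353
only one law matches every sample → cycloidal

cycloidal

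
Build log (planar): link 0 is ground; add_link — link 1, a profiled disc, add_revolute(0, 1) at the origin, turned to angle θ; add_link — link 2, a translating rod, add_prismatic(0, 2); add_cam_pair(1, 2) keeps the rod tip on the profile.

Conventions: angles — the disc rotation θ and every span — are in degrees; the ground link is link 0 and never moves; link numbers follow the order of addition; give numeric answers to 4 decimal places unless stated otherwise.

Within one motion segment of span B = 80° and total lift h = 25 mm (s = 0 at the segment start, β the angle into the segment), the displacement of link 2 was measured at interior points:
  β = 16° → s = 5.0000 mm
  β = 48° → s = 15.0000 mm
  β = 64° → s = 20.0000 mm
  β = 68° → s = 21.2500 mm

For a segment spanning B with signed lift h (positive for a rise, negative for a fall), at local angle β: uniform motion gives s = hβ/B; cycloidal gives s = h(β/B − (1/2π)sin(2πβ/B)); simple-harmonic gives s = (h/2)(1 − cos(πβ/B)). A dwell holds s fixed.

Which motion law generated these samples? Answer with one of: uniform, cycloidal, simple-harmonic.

candidates at β/B = r: uniform s = h·r (linear in β); cycloidal s = h·(r − sin(2πr)/(2π)); simple-harmonic s = (h/2)(1 − cos(πr))
β=16°: printed 5.0000 | uniform 5.0000, cycloidal 1.2159, simple-harmonic 2.3873
β=48°: printed 15.0000 | uniform 15.0000, cycloidal 17.3387, simple-harmonic 16.3627
β=64°: printed 20.0000 | uniform 20.0000, cycloidal 23.7841, simple-harmonic 22.6127
β=68°: printed 21.2500 | uniform 21.2500, cycloidal 24.4690, simple-harmonic 23.6376
only one law matches every sample → uniform

uniform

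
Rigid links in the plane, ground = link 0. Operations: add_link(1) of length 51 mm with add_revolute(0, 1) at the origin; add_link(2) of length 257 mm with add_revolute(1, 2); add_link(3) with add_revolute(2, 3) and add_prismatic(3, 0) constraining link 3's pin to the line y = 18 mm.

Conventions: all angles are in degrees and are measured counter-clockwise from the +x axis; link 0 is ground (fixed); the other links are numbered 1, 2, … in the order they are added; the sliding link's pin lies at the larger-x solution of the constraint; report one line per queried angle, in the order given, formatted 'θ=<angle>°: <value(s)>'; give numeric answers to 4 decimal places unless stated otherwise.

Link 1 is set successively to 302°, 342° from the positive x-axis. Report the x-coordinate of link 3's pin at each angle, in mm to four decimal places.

geometry: r = 51 mm, L = 257 mm, e = 18 mm
θ=302°: crank pin P = (r cos θ, r sin θ) = (27.025882, -43.250453)
θ=302°: h = r sin θ − e = -43.250453 − 18 = -61.250453
θ=302°: x = r cos θ + √(L² − h²) = 27.025882 + 249.594435 = 276.620318
θ=342°: crank pin P = (r cos θ, r sin θ) = (48.503882, -15.759867)
θ=342°: h = r sin θ − e = -15.759867 − 18 = -33.759867
θ=342°: x = r cos θ + √(L² − h²) = 48.503882 + 254.772980 = 303.276862

θ=302°: 276.6203
θ=342°: 303.2769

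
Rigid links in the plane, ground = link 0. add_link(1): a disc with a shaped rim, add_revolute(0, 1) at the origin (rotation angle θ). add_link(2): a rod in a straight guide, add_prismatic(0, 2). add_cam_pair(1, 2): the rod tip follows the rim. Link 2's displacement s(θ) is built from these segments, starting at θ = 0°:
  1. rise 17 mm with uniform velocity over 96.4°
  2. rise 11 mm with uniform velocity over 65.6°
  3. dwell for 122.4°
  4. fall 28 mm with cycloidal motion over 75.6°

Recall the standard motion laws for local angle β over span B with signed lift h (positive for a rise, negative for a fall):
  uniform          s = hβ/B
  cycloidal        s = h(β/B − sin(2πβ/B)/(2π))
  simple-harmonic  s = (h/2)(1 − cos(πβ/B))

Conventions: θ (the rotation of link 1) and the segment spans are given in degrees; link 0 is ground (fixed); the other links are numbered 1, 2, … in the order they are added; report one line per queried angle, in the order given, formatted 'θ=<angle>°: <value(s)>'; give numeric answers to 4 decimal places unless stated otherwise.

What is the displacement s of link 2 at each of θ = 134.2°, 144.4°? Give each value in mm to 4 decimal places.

segment 1 (0° to 96.4°, uniform, h = 17) is passed completely: s = 0.0000 + (17) = 17.0000
θ = 134.2° falls in segment 2 (96.4° to 162°, uniform, h = 11): β = 134.2 − 96.4 = 37.8°, B = 65.6°; Δs = 11·37.8/65.6 = 6.3384; s = 17.0000 + 6.3384 = 23.3384
θ = 144.4° falls in segment 2 (96.4° to 162°, uniform, h = 11): β = 144.4 − 96.4 = 48°, B = 65.6°; Δs = 11·48/65.6 = 8.0488; s = 17.0000 + 8.0488 = 25.0488

θ=134.2°: 23.3384
θ=144.4°: 25.0488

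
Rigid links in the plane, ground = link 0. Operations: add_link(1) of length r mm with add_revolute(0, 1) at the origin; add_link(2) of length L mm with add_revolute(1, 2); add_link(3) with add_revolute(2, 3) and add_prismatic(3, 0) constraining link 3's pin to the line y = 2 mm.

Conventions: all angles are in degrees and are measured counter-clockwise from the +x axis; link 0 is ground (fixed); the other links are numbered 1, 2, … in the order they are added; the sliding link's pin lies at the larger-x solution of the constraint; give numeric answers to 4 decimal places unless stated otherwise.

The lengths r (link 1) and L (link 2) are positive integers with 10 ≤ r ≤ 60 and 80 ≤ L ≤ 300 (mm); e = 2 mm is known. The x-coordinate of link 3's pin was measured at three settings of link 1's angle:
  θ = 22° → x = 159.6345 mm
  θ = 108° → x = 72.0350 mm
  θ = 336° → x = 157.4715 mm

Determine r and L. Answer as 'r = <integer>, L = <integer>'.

constraint per measurement: (x − r cos θ)² + (r sin θ − e)² = L²
subtracting the θ₁ and θ₂ equations cancels the r² and L² terms:
r = (x₁² − x₂²) / (2[(x₁cos θ₁ + e sin θ₁) − (x₂cos θ₂ + e sin θ₂)]) = 60.0000 → r = 60
L² = (x₁ − r cos θ₁)² + (r sin θ₁ − e)² = 11236.0043 → L = 106.0000 → L = 106
check at θ₃=336°: x = 157.4715 (printed 157.4715) ✓

r = 60, L = 106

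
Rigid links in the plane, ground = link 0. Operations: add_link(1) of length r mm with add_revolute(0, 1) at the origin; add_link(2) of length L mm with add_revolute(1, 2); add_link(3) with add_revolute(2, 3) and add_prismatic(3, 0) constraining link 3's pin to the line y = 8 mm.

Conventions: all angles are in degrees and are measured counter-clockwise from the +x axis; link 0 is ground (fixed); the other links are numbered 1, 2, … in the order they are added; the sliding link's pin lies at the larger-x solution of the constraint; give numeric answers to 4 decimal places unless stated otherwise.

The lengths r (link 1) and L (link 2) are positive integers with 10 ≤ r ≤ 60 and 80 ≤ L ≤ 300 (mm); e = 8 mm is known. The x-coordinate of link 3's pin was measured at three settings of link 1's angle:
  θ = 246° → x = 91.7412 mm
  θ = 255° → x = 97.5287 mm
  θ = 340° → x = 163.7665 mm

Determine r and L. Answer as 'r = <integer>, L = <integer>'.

constraint per measurement: (x − r cos θ)² + (r sin θ − e)² = L²
subtracting the θ₁ and θ₂ equations cancels the r² and L² terms:
r = (x₁² − x₂²) / (2[(x₁cos θ₁ + e sin θ₁) − (x₂cos θ₂ + e sin θ₂)]) = 47.0000 → r = 47
L² = (x₁ − r cos θ₁)² + (r sin θ₁ − e)² = 14883.9977 → L = 122.0000 → L = 122
check at θ₃=340°: x = 163.7665 (printed 163.7665) ✓

r = 47, L = 122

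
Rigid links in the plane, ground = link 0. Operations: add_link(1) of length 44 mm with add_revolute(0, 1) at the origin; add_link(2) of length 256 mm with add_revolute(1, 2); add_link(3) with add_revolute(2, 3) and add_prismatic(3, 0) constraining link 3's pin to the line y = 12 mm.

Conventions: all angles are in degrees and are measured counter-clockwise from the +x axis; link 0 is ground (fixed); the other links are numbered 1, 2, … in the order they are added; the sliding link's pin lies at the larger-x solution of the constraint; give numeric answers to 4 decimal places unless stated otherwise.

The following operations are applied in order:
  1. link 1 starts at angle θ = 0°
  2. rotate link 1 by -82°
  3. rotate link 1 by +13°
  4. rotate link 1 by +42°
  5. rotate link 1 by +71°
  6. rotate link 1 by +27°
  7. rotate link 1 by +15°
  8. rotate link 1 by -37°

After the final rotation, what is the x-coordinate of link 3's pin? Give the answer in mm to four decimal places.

geometry: r = 44 mm, L = 256 mm, e = 12 mm; θ starts at 0°
rotate link 1 by -82°: θ ← 0° -82° = -82°
rotate link 1 by +13°: θ ← -82° +13° = -69°
rotate link 1 by +42°: θ ← -69° +42° = -27°
rotate link 1 by +71°: θ ← -27° +71° = 44°
rotate link 1 by +27°: θ ← 44° +27° = 71°
rotate link 1 by +15°: θ ← 71° +15° = 86°
rotate link 1 by -37°: θ ← 86° -37° = 49°
crank pin P = (r cos θ, r sin θ) = (28.866597, 33.207222)
h = r sin θ − e = 33.207222 − 12 = 21.207222
x = r cos θ + √(L² − h²) = 28.866597 + 255.120077 = 283.986674

283.9867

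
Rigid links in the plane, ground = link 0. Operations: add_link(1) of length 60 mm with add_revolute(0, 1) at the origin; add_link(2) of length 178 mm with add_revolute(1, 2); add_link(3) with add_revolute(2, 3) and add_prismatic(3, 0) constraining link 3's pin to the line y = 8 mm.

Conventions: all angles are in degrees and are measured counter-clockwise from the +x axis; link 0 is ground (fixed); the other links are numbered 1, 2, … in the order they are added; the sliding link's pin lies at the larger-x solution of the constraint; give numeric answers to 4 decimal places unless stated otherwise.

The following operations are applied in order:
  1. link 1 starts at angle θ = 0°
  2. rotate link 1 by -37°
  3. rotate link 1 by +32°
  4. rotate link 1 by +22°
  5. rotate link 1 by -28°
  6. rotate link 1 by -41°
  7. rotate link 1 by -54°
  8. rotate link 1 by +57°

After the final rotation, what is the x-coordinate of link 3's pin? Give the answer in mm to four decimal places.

geometry: r = 60 mm, L = 178 mm, e = 8 mm; θ starts at 0°
rotate link 1 by -37°: θ ← 0° -37° = -37°
rotate link 1 by +32°: θ ← -37° +32° = -5°
rotate link 1 by +22°: θ ← -5° +22° = 17°
rotate link 1 by -28°: θ ← 17° -28° = -11°
rotate link 1 by -41°: θ ← -11° -41° = -52°
rotate link 1 by -54°: θ ← -52° -54° = -106°
rotate link 1 by +57°: θ ← -106° +57° = -49°
crank pin P = (r cos θ, r sin θ) = (39.363542, -45.282575)
h = r sin θ − e = -45.282575 − 8 = -53.282575
x = r cos θ + √(L² − h²) = 39.363542 + 169.838062 = 209.201603

209.2016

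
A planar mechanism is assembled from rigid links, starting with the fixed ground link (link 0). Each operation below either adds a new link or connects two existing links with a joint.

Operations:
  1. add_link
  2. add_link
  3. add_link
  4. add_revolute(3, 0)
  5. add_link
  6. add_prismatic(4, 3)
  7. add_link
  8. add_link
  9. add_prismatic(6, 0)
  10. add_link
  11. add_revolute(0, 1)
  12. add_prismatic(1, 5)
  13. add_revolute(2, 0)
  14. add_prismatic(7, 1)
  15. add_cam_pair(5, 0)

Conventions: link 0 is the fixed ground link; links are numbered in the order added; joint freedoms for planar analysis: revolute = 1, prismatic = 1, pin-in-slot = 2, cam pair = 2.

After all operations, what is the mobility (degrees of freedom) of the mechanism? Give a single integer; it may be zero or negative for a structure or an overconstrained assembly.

(L,J1,J2)=(1,0,0); link0 fixed
link1: (2,0,0)
link2: (3,0,0)
link3: (4,0,0)
R 3-0 [J1]: (4,1,0)
link4: (5,1,0)
P 4-3 [J1]: (5,2,0)
link5: (6,2,0)
link6: (7,2,0)
P 6-0 [J1]: (7,3,0)
link7: (8,3,0)
R 0-1 [J1]: (8,4,0)
P 1-5 [J1]: (8,5,0)
R 2-0 [J1]: (8,6,0)
P 7-1 [J1]: (8,7,0)
C 5-0 [J2]: (8,7,1)
Grübler: 3·7 − 2·7 − 1 = 6

M = 6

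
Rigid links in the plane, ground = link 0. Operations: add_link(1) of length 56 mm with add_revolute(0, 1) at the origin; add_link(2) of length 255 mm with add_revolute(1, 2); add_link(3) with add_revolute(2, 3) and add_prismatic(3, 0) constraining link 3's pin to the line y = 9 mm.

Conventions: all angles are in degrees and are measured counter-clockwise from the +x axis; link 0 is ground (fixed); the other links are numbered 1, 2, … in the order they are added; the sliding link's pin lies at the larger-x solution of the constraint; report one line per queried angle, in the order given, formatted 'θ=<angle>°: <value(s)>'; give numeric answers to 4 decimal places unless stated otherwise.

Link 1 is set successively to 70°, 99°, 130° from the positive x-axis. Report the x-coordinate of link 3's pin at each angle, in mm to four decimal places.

geometry: r = 56 mm, L = 255 mm, e = 9 mm
θ=70°: crank pin P = (r cos θ, r sin θ) = (19.153128, 52.622787)
θ=70°: h = r sin θ − e = 52.622787 − 9 = 43.622787
θ=70°: x = r cos θ + √(L² − h²) = 19.153128 + 251.241025 = 270.394153
θ=99°: crank pin P = (r cos θ, r sin θ) = (-8.760330, 55.310547)
θ=99°: h = r sin θ − e = 55.310547 − 9 = 46.310547
θ=99°: x = r cos θ + √(L² − h²) = -8.760330 + 250.759513 = 241.999183
θ=130°: crank pin P = (r cos θ, r sin θ) = (-35.996106, 42.898489)
θ=130°: h = r sin θ − e = 42.898489 − 9 = 33.898489
θ=130°: x = r cos θ + √(L² − h²) = -35.996106 + 252.736805 = 216.740699

θ=70°: 270.3942
θ=99°: 241.9992
θ=130°: 216.7407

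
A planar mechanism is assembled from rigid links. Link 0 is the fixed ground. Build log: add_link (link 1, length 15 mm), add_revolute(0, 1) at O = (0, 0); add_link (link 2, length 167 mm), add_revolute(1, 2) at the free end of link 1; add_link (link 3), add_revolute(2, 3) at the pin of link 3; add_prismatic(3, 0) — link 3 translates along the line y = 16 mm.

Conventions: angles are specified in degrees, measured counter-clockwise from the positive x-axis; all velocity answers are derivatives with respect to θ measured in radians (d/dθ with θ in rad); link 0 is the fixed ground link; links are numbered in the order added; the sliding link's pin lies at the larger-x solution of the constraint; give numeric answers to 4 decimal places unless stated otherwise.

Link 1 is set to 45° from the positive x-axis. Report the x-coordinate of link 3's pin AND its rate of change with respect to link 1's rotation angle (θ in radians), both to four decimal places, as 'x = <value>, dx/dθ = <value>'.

geometry: r = 15 mm, L = 167 mm, e = 16 mm
crank pin P = (r cos θ, r sin θ) = (10.606602, 10.606602)
h = r sin θ − e = 10.606602 − 16 = -5.393398
x = r cos θ + √(L² − h²) = 10.606602 + 166.912885 = 177.519487
dx/dθ = −r sin θ − h·r cos θ/√(L² − h²) (θ in radians; h = -5.393398) = -10.263874

x = 177.5195, dx/dθ = -10.2639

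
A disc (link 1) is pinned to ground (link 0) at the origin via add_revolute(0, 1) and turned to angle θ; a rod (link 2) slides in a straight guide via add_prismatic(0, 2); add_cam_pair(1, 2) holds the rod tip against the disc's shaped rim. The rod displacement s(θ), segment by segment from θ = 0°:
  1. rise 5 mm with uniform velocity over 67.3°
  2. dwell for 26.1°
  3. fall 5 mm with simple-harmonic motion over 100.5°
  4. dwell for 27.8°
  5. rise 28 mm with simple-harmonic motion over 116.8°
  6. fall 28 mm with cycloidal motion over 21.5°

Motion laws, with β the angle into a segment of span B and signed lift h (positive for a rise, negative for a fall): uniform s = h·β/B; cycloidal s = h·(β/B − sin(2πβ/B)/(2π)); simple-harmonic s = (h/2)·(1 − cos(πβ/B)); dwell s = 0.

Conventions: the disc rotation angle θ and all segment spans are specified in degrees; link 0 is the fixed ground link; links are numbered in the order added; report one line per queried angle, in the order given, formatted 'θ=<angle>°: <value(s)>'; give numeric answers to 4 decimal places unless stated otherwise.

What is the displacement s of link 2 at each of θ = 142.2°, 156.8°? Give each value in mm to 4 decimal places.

segment 1 (0° to 67.3°, uniform, h = 5) is passed completely: s = 0.0000 + (5) = 5.0000
segment 2 (67.3° to 93.4°, dwell): s unchanged at 5.0000
θ = 142.2° falls in segment 3 (93.4° to 193.9°, simple-harmonic, h = -5): β = 142.2 − 93.4 = 48.8°, B = 100.5°; Δs = -5/2·(1 − cos(π·0.4856)) = -2.3867; s = 5.0000 − 2.3867 = 2.6133
θ = 156.8° falls in segment 3 (93.4° to 193.9°, simple-harmonic, h = -5): β = 156.8 − 93.4 = 63.4°, B = 100.5°; Δs = -5/2·(1 − cos(π·0.6308)) = -3.4990; s = 5.0000 − 3.4990 = 1.5010

θ=142.2°: 2.6133
θ=156.8°: 1.5010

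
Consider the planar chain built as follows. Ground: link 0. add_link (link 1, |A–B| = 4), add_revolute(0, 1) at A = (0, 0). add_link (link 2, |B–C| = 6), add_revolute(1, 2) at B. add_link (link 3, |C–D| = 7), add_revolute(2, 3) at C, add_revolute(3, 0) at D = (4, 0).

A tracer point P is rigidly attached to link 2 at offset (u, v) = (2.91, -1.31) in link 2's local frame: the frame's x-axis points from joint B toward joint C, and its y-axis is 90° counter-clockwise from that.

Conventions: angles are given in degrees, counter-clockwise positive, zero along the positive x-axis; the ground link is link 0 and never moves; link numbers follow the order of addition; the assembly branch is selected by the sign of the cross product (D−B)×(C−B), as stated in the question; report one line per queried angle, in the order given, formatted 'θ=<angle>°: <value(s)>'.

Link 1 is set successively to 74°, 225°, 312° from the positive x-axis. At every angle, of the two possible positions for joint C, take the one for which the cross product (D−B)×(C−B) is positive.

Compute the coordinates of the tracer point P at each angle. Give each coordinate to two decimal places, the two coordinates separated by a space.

A=(0,0), D=(4.00,0)
θ=74°: B = A + 4.00·(cos74°, sin74°) = (1.1025, 3.8450)
θ=74°: |BD| = 4.8145
θ=74°: circle(B,6.00) ∩ circle(D,7.00): a=1.0572, h=5.9061
θ=74°:   candidates: C₊=(6.4556,6.5551) cross=28.435; C₋=(-2.9781,-0.5537) cross=-28.435
θ=74°:   branch + wants cross > 0 → take C=(6.4556,6.5551) (cross=28.435)
θ=74°: ex = (C−B)/|BC| = (0.8922,0.4517); ey = (-0.4517,0.8922)
θ=74°: P = B + 2.91·ex + -1.31·ey = (4.2905,3.9907)
θ=225°: B = A + 4.00·(cos225°, sin225°) = (-2.8284, -2.8284)
θ=225°: |BD| = 7.3910
θ=225°: circle(B,6.00) ∩ circle(D,7.00): a=2.8161, h=5.2981
θ=225°:   candidates: C₊=(-2.2542,3.1440) cross=39.158; C₋=(1.8008,-6.6456) cross=-39.158
θ=225°:   branch + wants cross > 0 → take C=(-2.2542,3.1440) (cross=39.158)
θ=225°: ex = (C−B)/|BC| = (0.0957,0.9954); ey = (-0.9954,0.0957)
θ=225°: P = B + 2.91·ex + -1.31·ey = (-1.2459,-0.0572)
θ=312°: B = A + 4.00·(cos312°, sin312°) = (2.6765, -2.9726)
θ=312°: |BD| = 3.2539
θ=312°: circle(B,6.00) ∩ circle(D,7.00): a=-0.3707, h=5.9885
θ=312°:   candidates: C₊=(-2.9450,-0.8754) cross=19.486; C₋=(7.9966,-5.7470) cross=-19.486
θ=312°:   branch + wants cross > 0 → take C=(-2.9450,-0.8754) (cross=19.486)
θ=312°: ex = (C−B)/|BC| = (-0.9369,0.3495); ey = (-0.3495,-0.9369)
θ=312°: P = B + 2.91·ex + -1.31·ey = (0.4079,-0.7281)

θ=74°: 4.29 3.99
θ=225°: -1.25 -0.06
θ=312°: 0.41 -0.73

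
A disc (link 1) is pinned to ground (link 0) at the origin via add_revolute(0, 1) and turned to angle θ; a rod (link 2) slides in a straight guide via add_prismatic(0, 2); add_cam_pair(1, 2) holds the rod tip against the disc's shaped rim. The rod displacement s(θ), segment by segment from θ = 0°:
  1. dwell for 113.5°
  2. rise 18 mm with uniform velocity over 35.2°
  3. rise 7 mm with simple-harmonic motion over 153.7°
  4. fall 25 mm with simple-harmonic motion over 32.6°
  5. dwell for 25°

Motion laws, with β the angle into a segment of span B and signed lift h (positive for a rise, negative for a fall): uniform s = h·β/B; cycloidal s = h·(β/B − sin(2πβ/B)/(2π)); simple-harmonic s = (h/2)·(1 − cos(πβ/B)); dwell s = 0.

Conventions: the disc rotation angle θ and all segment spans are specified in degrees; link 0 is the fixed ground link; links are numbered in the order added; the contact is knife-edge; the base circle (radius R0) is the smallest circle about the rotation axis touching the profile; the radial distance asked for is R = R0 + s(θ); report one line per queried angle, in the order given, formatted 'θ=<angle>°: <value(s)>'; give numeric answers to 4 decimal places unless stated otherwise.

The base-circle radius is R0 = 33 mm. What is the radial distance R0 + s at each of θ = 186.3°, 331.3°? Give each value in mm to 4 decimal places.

segment 1 (0° to 113.5°, dwell): s unchanged at 0.0000
segment 2 (113.5° to 148.7°, uniform, h = 18) is passed completely: s = 0.0000 + (18) = 18.0000
θ = 186.3° falls in segment 3 (148.7° to 302.4°, simple-harmonic, h = 7): β = 186.3 − 148.7 = 37.6°, B = 153.7°; Δs = 7/2·(1 − cos(π·0.2446)) = 0.9837; s = 18.0000 + 0.9837 = 18.9837
segment 3 (148.7° to 302.4°, simple-harmonic, h = 7) is passed completely: s = 18.0000 + (7) = 25.0000
θ = 331.3° falls in segment 4 (302.4° to 335°, simple-harmonic, h = -25): β = 331.3 − 302.4 = 28.9°, B = 32.6°; Δs = -25/2·(1 − cos(π·0.8865)) = -24.2138; s = 25.0000 − 24.2138 = 0.7862
θ=186.3°: R = R0 + s = 33 + 18.9837 = 51.9837
θ=331.3°: R = R0 + s = 33 + 0.7862 = 33.7862

θ=186.3°: 51.9837
θ=331.3°: 33.7862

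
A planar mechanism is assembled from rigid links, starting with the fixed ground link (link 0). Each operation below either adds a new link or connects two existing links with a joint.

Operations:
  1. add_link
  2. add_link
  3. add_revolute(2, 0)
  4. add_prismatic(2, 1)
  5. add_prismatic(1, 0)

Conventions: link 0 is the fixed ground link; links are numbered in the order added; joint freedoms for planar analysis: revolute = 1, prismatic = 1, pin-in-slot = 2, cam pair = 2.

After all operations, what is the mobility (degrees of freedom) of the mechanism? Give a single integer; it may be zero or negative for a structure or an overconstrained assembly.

link 0 = ground. State L|J1|J2 = 1|0|0
+link1  2|0|0
+link2  3|0|0
R(2,0) f=1→J1  3|1|0
P(2,1) f=1→J1  3|2|0
P(1,0) f=1→J1  3|3|0
M = 3(3−1)−2·3−0 = 6−6−0 = 0

M = 0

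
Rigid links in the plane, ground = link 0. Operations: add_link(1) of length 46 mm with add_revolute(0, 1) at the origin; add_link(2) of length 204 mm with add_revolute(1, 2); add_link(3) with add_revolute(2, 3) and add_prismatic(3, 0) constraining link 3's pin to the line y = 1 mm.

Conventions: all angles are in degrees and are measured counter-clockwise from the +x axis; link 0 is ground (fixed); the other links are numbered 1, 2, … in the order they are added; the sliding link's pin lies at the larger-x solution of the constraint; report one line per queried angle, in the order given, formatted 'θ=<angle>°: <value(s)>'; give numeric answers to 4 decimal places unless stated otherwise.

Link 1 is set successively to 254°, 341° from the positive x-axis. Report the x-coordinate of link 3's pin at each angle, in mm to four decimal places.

geometry: r = 46 mm, L = 204 mm, e = 1 mm
θ=254°: crank pin P = (r cos θ, r sin θ) = (-12.679318, -44.218038)
θ=254°: h = r sin θ − e = -44.218038 − 1 = -45.218038
θ=254°: x = r cos θ + √(L² − h²) = -12.679318 + 198.925436 = 186.246118
θ=341°: crank pin P = (r cos θ, r sin θ) = (43.493854, -14.976135)
θ=341°: h = r sin θ − e = -14.976135 − 1 = -15.976135
θ=341°: x = r cos θ + √(L² − h²) = 43.493854 + 203.373457 = 246.867312

θ=254°: 186.2461
θ=341°: 246.8673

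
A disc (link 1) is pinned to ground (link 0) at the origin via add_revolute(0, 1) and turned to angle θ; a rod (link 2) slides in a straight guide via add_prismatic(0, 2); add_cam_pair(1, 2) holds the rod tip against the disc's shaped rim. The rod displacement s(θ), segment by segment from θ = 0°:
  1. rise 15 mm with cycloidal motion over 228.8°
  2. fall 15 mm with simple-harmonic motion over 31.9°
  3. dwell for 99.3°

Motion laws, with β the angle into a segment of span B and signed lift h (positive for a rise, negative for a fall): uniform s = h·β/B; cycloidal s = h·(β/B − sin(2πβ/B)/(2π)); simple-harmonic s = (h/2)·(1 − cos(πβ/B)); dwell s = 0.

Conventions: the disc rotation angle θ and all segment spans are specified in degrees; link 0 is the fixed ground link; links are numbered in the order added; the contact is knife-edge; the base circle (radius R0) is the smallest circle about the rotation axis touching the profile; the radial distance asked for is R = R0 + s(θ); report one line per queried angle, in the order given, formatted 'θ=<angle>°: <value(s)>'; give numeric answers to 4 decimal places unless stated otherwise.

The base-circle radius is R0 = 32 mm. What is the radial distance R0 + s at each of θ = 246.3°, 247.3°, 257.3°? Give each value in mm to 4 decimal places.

segment 1 (0° to 228.8°, cycloidal, h = 15) is passed completely: s = 0.0000 + (15) = 15.0000
θ = 246.3° falls in segment 2 (228.8° to 260.7°, simple-harmonic, h = -15): β = 246.3 − 228.8 = 17.5°, B = 31.9°; Δs = -15/2·(1 − cos(π·0.5486)) = -8.6404; s = 15.0000 − 8.6404 = 6.3596
θ = 247.3° falls in segment 2 (228.8° to 260.7°, simple-harmonic, h = -15): β = 247.3 − 228.8 = 18.5°, B = 31.9°; Δs = -15/2·(1 − cos(π·0.5799)) = -9.3637; s = 15.0000 − 9.3637 = 5.6363
θ = 257.3° falls in segment 2 (228.8° to 260.7°, simple-harmonic, h = -15): β = 257.3 − 228.8 = 28.5°, B = 31.9°; Δs = -15/2·(1 − cos(π·0.8934)) = -14.5835; s = 15.0000 − 14.5835 = 0.4165
θ=246.3°: R = R0 + s = 32 + 6.3596 = 38.3596
θ=247.3°: R = R0 + s = 32 + 5.6363 = 37.6363
θ=257.3°: R = R0 + s = 32 + 0.4165 = 32.4165

θ=246.3°: 38.3596
θ=247.3°: 37.6363
θ=257.3°: 32.4165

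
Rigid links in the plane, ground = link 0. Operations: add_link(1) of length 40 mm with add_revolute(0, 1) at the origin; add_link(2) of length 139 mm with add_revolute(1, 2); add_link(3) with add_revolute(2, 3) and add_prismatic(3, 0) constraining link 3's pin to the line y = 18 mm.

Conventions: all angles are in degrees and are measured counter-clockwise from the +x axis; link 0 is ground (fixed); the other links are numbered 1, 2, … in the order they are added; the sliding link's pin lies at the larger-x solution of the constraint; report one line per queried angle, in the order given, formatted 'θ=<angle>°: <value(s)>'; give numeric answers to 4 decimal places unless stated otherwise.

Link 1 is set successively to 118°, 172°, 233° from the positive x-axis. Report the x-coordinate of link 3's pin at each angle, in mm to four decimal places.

geometry: r = 40 mm, L = 139 mm, e = 18 mm
θ=118°: crank pin P = (r cos θ, r sin θ) = (-18.778863, 35.317904)
θ=118°: h = r sin θ − e = 35.317904 − 18 = 17.317904
θ=118°: x = r cos θ + √(L² − h²) = -18.778863 + 137.916969 = 119.138106
θ=172°: crank pin P = (r cos θ, r sin θ) = (-39.610723, 5.566924)
θ=172°: h = r sin θ − e = 5.566924 − 18 = -12.433076
θ=172°: x = r cos θ + √(L² − h²) = -39.610723 + 138.442835 = 98.832112
θ=233°: crank pin P = (r cos θ, r sin θ) = (-24.072601, -31.945420)
θ=233°: h = r sin θ − e = -31.945420 − 18 = -49.945420
θ=233°: x = r cos θ + √(L² − h²) = -24.072601 + 129.716826 = 105.644225

θ=118°: 119.1381
θ=172°: 98.8321
θ=233°: 105.6442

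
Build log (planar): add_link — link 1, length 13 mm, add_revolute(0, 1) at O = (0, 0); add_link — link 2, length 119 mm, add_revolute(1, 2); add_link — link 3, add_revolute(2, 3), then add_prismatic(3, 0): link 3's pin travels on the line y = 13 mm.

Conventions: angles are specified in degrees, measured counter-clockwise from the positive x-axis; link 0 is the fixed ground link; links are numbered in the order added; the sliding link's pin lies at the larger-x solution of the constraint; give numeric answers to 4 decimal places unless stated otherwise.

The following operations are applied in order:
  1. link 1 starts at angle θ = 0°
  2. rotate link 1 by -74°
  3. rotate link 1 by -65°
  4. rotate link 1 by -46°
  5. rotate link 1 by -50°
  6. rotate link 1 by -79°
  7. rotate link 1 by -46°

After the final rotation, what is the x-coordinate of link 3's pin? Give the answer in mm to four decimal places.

geometry: r = 13 mm, L = 119 mm, e = 13 mm; θ starts at 0°
rotate link 1 by -74°: θ ← 0° -74° = -74°
rotate link 1 by -65°: θ ← -74° -65° = -139°
rotate link 1 by -46°: θ ← -139° -46° = -185°
rotate link 1 by -50°: θ ← -185° -50° = -235°
rotate link 1 by -79°: θ ← -235° -79° = -314°
rotate link 1 by -46°: θ ← -314° -46° = -360°
crank pin P = (r cos θ, r sin θ) = (13.000000, 0.000000)
h = r sin θ − e = 0.000000 − 13 = -13.000000
x = r cos θ + √(L² − h²) = 13.000000 + 118.287785 = 131.287785

131.2878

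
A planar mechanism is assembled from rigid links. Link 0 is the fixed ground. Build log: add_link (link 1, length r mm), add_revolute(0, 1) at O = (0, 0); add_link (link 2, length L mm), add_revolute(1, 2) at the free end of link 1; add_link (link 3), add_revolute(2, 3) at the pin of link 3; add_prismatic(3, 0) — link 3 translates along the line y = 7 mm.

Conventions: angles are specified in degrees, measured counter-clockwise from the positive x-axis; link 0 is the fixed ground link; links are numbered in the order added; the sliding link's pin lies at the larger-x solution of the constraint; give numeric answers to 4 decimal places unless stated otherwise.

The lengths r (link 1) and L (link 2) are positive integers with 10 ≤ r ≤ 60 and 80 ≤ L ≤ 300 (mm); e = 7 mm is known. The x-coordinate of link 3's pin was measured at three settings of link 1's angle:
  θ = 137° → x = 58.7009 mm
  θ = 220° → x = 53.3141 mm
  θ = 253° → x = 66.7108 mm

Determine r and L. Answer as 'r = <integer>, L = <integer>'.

constraint per measurement: (x − r cos θ)² + (r sin θ − e)² = L²
subtracting the θ₁ and θ₂ equations cancels the r² and L² terms:
r = (x₁² − x₂²) / (2[(x₁cos θ₁ + e sin θ₁) − (x₂cos θ₂ + e sin θ₂)]) = 42.0001 → r = 42
L² = (x₁ − r cos θ₁)² + (r sin θ₁ − e)² = 8463.9947 → L = 92.0000 → L = 92
check at θ₃=253°: x = 66.7108 (printed 66.7108) ✓

r = 42, L = 92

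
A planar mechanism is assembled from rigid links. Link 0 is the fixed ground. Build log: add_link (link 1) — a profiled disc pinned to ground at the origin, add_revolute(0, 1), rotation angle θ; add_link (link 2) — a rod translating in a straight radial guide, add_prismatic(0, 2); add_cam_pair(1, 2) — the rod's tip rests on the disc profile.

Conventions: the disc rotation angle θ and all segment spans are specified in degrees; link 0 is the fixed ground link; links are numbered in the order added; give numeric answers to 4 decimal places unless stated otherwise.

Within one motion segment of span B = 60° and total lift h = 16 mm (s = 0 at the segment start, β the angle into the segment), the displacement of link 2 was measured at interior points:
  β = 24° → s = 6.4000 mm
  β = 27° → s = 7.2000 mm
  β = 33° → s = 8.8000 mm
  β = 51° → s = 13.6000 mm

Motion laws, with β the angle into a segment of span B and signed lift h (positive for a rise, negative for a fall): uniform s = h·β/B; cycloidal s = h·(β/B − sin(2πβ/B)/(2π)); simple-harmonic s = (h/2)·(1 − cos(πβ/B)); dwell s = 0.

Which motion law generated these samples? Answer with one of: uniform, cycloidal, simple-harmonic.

candidates at β/B = r: uniform s = h·r (linear in β); cycloidal s = h·(r − sin(2πr)/(2π)); simple-harmonic s = (h/2)(1 − cos(πr))
β=24°: printed 6.4000 | uniform 6.4000, cycloidal 4.9032, simple-harmonic 5.5279
β=27°: printed 7.2000 | uniform 7.2000, cycloidal 6.4131, simple-harmonic 6.7485
β=33°: printed 8.8000 | uniform 8.8000, cycloidal 9.5869, simple-harmonic 9.2515
β=51°: printed 13.6000 | uniform 13.6000, cycloidal 15.6601, simple-harmonic 15.1281
only one law matches every sample → uniform

uniform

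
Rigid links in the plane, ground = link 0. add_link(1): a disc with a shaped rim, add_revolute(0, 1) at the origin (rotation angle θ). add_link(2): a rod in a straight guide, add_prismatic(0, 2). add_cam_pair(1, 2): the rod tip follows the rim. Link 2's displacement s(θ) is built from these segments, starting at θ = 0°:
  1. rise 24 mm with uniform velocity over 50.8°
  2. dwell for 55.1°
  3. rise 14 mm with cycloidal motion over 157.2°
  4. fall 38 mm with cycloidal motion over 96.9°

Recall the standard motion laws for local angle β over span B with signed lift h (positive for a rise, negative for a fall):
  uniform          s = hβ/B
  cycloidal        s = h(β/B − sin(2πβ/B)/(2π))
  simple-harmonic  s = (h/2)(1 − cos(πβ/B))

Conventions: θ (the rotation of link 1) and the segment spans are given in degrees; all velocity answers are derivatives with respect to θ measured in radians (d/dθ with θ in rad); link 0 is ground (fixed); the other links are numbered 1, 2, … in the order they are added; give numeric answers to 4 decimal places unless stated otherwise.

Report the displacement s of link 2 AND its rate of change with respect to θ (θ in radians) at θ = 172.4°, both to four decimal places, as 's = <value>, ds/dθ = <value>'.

segment 1 (0° to 50.8°, uniform, h = 24) is passed completely: s = 0.0000 + (24) = 24.0000
segment 2 (50.8° to 105.9°, dwell): s unchanged at 24.0000
θ = 172.4° falls in segment 3 (105.9° to 263.1°, cycloidal, h = 14): β = 172.4 − 105.9 = 66.5°, B = 157.2°; Δs = 14·(0.4230 − sin(2π·0.4230)/(2π)) = 4.8863; s = 24.0000 + 4.8863 = 28.8863
velocity in seg [105.9°–263.1°] (cycloidal), θ in radians: β = 66.5° = 1.1606 rad, B = 157.2° = 2.7437 rad; ds/dθ = (h/B)(1 − cos(2πβ/B)) = (14/2.7437)(1 − cos(2π·0.4230)) = 9.620145 mm/rad

s = 28.8863, ds/dθ = 9.6201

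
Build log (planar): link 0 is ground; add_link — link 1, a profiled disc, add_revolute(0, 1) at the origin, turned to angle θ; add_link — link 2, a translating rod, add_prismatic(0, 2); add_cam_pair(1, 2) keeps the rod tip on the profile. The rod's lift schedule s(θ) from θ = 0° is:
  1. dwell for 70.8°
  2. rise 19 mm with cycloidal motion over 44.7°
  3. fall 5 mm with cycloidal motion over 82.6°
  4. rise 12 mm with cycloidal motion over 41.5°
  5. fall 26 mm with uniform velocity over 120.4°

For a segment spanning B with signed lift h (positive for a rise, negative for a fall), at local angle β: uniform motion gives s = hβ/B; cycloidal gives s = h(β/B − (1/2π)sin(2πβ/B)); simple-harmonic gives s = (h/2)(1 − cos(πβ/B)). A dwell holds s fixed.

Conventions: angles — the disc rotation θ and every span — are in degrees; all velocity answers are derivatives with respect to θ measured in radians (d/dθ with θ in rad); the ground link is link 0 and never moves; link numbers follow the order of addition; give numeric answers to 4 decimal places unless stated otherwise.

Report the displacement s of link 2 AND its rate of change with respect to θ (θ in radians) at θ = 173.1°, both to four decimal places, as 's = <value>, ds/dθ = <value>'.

seg 1 [0°–70.8°] dwell: s stays 0.0000
seg 2 [70.8°–115.5°] cycloidal, h=19: full span → s += 19 → s = 19.0000
seg 3 [115.5°–198.1°] cycloidal, h=-5: θ=173.1° here. β=57.6, B=82.6. -5·(0.6973 − sin(2π·0.6973)/(2π)) = -4.2393 → s = 14.7607
velocity in seg [115.5°–198.1°] (cycloidal), θ in radians: β = 57.6° = 1.0053 rad, B = 82.6° = 1.4416 rad; ds/dθ = (h/B)(1 − cos(2πβ/B)) = ((-5)/1.4416)(1 − cos(2π·0.6973)) = -4.595069 mm/rad

s = 14.7607, ds/dθ = -4.5951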